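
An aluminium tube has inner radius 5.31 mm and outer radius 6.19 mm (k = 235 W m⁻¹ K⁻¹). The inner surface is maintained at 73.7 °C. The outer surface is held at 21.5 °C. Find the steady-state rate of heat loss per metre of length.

Q' = 503 kW/m

Q' = 2πk·ΔT/ln(r₂/r₁) = 2π × 235 × 52.2 / ln(0.00619/0.00531) = 5.03×10^5 W/m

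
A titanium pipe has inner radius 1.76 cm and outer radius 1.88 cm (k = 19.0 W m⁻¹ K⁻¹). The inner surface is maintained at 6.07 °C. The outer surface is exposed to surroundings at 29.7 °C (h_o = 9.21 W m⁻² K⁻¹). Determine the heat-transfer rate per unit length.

Q' = 25.7 W/m

Treat each layer as a resistance in series:
  R'_titanium = ln(0.0188/0.0176)/(2πk) = 0.06596/(2π·19.0) = 5.525×10^-4 m·K/W
  R'_conv,out = 1/(2πr h) = 1/(2π·0.0188·9.21) = 0.9192 m·K/W
ΣR = 5.525×10^-4 + 0.9192 = 0.9198 m·K/W
Q' = ΔT/ΣR = (6.07 °C − 29.7 °C)/0.9198 = -25.7 W/m
(Negative Q' ⇒ heat flows inward; heat gain = 25.7 W/m.)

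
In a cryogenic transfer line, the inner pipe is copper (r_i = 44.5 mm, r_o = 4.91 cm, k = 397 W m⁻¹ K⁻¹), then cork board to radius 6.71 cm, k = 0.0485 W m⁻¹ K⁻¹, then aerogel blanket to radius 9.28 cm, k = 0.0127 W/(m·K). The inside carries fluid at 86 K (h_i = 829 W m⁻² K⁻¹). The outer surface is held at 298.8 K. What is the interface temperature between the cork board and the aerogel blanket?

T = 129 K

Series thermal resistances, inner to outer:
  R'_conv,in = 1/(2πr h) = 1/(2π·0.0445·829) = 0.004314 m·K/W
  R'_copper = ln(0.0491/0.0445)/(2πk) = 0.09837/(2π·397) = 3.944×10^-5 m·K/W
  R'_cork board = ln(0.0671/0.0491)/(2πk) = 0.3123/(2π·0.0485) = 1.025 m·K/W
  R'_aerogel blanket = ln(0.0928/0.0671)/(2πk) = 0.3243/(2π·0.0127) = 4.064 m·K/W
ΣR = 0.004314 + 3.944×10^-5 + 1.025 + 4.064 = 5.093 m·K/W
Q' = ΔT/ΣR = (86 K − 298.8 K)/5.093 = -41.78 W/m
From the inner boundary to the cork board/aerogel blanket interface, ΣR_partial = 1.029 m·K/W.
T_interface = T_in − Q'·ΣR_partial = 86 K − (-41.78)(1.029) = 129 K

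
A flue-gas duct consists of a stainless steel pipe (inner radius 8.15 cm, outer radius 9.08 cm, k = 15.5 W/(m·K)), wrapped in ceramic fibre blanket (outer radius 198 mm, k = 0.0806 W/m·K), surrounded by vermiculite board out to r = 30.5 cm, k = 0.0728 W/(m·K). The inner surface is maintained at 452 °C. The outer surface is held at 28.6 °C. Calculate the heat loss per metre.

Q' = 170 W/m

Treat each layer as a resistance in series:
  R'_stainless steel = ln(0.0908/0.0815)/(2πk) = 0.1081/(2π·15.5) = 0.001110 m·K/W
  R'_ceramic fibre blanket = ln(0.198/0.0908)/(2πk) = 0.7796/(2π·0.0806) = 1.539 m·K/W
  R'_vermiculite board = ln(0.305/0.198)/(2πk) = 0.4320/(2π·0.0728) = 0.9445 m·K/W
ΣR = 0.001110 + 1.539 + 0.9445 = 2.485 m·K/W
Q' = ΔT/ΣR = (452 °C − 28.6 °C)/2.485 = 170 W/m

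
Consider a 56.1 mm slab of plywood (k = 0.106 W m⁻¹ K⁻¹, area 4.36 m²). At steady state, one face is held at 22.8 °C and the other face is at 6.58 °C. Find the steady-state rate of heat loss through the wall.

Q = 134 W

Q = kA·ΔT/L = 0.106 × 4.36 × |22.8 °C − 6.58 °C| / 0.0561 = 134 W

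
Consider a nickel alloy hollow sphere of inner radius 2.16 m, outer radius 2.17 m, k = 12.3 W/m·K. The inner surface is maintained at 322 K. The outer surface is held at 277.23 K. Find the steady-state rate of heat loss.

Q = 3.24×10^6 W

Q = 4πk·ΔT/(1/r₁ − 1/r₂) = 4π × 12.3 × 44.77 / (1/2.16 − 1/2.17) = 3.24×10^6 W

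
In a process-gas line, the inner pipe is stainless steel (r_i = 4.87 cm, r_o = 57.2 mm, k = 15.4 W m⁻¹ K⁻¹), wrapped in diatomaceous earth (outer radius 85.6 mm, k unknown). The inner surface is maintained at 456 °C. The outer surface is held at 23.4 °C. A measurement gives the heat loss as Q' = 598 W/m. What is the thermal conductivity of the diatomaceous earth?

ΣR = ΔT/Q' = |456 − 23.4|/598 = 0.7234 m·K/W
Known resistances:
  R'_stainless steel = ln(0.0572/0.0487)/(2πk) = 0.1609/(2π·15.4) = 0.001663 m·K/W
R_diatomaceous earth = ΣR − ΣR_known = 0.7234 − 0.001663 = 0.7217 m·K/W
ln(r₂/r₁)/(2πk) = 0.7217 ⇒ k = 0.4031/(2π·0.7217) = 0.0889 W/m·K

k = 0.0889 W/m·K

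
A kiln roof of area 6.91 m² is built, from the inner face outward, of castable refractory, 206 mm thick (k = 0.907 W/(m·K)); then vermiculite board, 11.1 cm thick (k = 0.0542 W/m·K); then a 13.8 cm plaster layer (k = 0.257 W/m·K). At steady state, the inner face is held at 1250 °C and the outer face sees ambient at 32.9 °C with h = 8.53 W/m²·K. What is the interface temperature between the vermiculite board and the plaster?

Treat each layer as a resistance in series:
  R_castable refractory = L/(kA) = 0.206/(0.907·6.91) = 0.03287 K/W
  R_vermiculite board = L/(kA) = 0.111/(0.0542·6.91) = 0.2964 K/W
  R_plaster = L/(kA) = 0.138/(0.257·6.91) = 0.07771 K/W
  R_conv,out = 1/(hA) = 1/(8.53·6.91) = 0.01697 K/W
ΣR = 0.03287 + 0.2964 + 0.07771 + 0.01697 = 0.4239 K/W
Q = ΔT/ΣR = (1250 °C − 32.9 °C)/0.4239 = 2871 W
From the inner boundary to the vermiculite board/plaster interface, ΣR_partial = 0.3293 K/W.
T_interface = T_in − Q·ΣR_partial = 1250 °C − (2871)(0.3293) = 305 °C

T = 305 °C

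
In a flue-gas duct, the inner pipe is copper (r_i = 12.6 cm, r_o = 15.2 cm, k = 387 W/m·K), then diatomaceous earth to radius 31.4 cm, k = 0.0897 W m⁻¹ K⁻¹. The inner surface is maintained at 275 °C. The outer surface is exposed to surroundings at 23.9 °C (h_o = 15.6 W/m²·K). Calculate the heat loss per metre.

Resistance network (inner→outer):
  R'_copper = ln(0.152/0.126)/(2πk) = 0.1876/(2π·387) = 7.715×10^-5 m·K/W
  R'_diatomaceous earth = ln(0.314/0.152)/(2πk) = 0.7255/(2π·0.0897) = 1.287 m·K/W
  R'_conv,out = 1/(2πr h) = 1/(2π·0.314·15.6) = 0.03249 m·K/W
ΣR = 7.715×10^-5 + 1.287 + 0.03249 = 1.320 m·K/W
Q' = ΔT/ΣR = (275 °C − 23.9 °C)/1.320 = 190 W/m

Q' = 190 W/m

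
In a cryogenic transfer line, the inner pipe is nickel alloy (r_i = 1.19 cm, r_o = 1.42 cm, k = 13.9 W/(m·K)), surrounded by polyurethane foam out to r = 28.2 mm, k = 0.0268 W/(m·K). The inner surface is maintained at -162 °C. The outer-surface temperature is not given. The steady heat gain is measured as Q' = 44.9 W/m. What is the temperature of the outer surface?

Series resistances:
  R'_nickel alloy = ln(0.0142/0.0119)/(2πk) = 0.1767/(2π·13.9) = 0.002023 m·K/W
  R'_polyurethane foam = ln(0.0282/0.0142)/(2πk) = 0.6861/(2π·0.0268) = 4.074 m·K/W
ΣR = 4.076 m·K/W
ΔT = Q'·ΣR = 44.9 × 4.076 = 183.0 K
Heat flows inward, so T_out = T_in + ΔT = -162 + 183.0 = 21.0 °C

T_out = 21.0 °C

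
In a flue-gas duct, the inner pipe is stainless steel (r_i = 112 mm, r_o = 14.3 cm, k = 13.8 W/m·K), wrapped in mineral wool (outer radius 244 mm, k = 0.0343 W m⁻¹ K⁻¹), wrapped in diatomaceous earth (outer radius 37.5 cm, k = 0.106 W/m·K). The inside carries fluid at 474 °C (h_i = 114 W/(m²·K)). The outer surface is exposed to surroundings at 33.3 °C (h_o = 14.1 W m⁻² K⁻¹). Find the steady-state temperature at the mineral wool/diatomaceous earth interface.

T = 127 °C

Resistance network (inner→outer):
  R'_conv,in = 1/(2πr h) = 1/(2π·0.112·114) = 0.01247 m·K/W
  R'_stainless steel = ln(0.143/0.112)/(2πk) = 0.2443/(2π·13.8) = 0.002818 m·K/W
  R'_mineral wool = ln(0.244/0.143)/(2πk) = 0.5343/(2π·0.0343) = 2.479 m·K/W
  R'_diatomaceous earth = ln(0.375/0.244)/(2πk) = 0.4298/(2π·0.106) = 0.6453 m·K/W
  R'_conv,out = 1/(2πr h) = 1/(2π·0.375·14.1) = 0.03010 m·K/W
ΣR = 0.01247 + 0.002818 + 2.479 + 0.6453 + 0.03010 = 3.170 m·K/W
Q' = ΔT/ΣR = (474 °C − 33.3 °C)/3.170 = 139.0 W/m
From the inner boundary to the mineral wool/diatomaceous earth interface, ΣR_partial = 2.494 m·K/W.
T_interface = T_in − Q'·ΣR_partial = 474 °C − (139.0)(2.494) = 127 °C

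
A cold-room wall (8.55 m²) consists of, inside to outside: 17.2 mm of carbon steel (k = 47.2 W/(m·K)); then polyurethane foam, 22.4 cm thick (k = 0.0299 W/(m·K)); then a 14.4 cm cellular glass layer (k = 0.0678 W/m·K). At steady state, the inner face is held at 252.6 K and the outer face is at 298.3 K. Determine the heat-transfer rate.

Treat each layer as a resistance in series:
  R_carbon steel = L/(kA) = 0.0172/(47.2·8.55) = 4.262×10^-5 K/W
  R_polyurethane foam = L/(kA) = 0.224/(0.0299·8.55) = 0.8762 K/W
  R_cellular glass = L/(kA) = 0.144/(0.0678·8.55) = 0.2484 K/W
ΣR = 4.262×10^-5 + 0.8762 + 0.2484 = 1.125 K/W
Q = ΔT/ΣR = (252.6 K − 298.3 K)/1.125 = -40.6 W
(Negative Q ⇒ heat flows inward; heat gain = 40.6 W.)

Q = 40.6 W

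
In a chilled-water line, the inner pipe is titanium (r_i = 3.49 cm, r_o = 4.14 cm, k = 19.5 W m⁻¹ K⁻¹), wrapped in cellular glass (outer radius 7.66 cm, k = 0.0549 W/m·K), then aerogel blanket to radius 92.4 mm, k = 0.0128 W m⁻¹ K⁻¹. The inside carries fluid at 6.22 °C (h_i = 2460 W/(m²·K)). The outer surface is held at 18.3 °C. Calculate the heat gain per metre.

Q' = 2.93 W/m

Treat each layer as a resistance in series:
  R'_conv,in = 1/(2πr h) = 1/(2π·0.0349·2460) = 0.001854 m·K/W
  R'_titanium = ln(0.0414/0.0349)/(2πk) = 0.1708/(2π·19.5) = 0.001394 m·K/W
  R'_cellular glass = ln(0.0766/0.0414)/(2πk) = 0.6153/(2π·0.0549) = 1.784 m·K/W
  R'_aerogel blanket = ln(0.0924/0.0766)/(2πk) = 0.1875/(2π·0.0128) = 2.332 m·K/W
ΣR = 0.001854 + 0.001394 + 1.784 + 2.332 = 4.119 m·K/W
Q' = ΔT/ΣR = (6.22 °C − 18.3 °C)/4.119 = -2.93 W/m
(Negative Q' ⇒ heat flows inward; heat gain = 2.93 W/m.)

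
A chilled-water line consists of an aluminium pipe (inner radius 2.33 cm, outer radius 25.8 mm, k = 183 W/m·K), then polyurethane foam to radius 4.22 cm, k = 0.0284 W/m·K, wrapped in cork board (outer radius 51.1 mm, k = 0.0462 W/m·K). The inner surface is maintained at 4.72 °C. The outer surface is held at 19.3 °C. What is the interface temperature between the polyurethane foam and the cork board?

Treat each layer as a resistance in series:
  R'_aluminium = ln(0.0258/0.0233)/(2πk) = 0.1019/(2π·183) = 8.864×10^-5 m·K/W
  R'_polyurethane foam = ln(0.0422/0.0258)/(2πk) = 0.4920/(2π·0.0284) = 2.757 m·K/W
  R'_cork board = ln(0.0511/0.0422)/(2πk) = 0.1914/(2π·0.0462) = 0.6592 m·K/W
ΣR = 8.864×10^-5 + 2.757 + 0.6592 = 3.416 m·K/W
Q' = ΔT/ΣR = (4.72 °C − 19.3 °C)/3.416 = -4.268 W/m
From the inner boundary to the polyurethane foam/cork board interface, ΣR_partial = 2.757 m·K/W.
T_interface = T_in − Q'·ΣR_partial = 4.72 °C − (-4.268)(2.757) = 16.5 °C

T = 16.5 °C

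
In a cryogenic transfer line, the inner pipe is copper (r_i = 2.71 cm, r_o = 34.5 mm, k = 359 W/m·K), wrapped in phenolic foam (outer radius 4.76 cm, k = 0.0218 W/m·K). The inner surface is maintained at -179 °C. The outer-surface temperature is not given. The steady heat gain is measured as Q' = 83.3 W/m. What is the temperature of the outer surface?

Series resistances:
  R'_copper = ln(0.0345/0.0271)/(2πk) = 0.2414/(2π·359) = 1.070×10^-4 m·K/W
  R'_phenolic foam = ln(0.0476/0.0345)/(2πk) = 0.3219/(2π·0.0218) = 2.350 m·K/W
ΣR = 2.350 m·K/W
ΔT = Q'·ΣR = 83.3 × 2.350 = 195.8 K
Heat flows inward, so T_out = T_in + ΔT = -179 + 195.8 = 16.8 °C

T_out = 16.8 °C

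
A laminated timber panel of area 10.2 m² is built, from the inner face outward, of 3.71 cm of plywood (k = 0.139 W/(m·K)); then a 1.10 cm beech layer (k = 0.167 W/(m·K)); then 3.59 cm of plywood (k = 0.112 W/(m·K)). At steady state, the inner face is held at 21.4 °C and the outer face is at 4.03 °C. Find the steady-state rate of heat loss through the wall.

Series thermal resistances, inner to outer:
  R_plywood = L/(kA) = 0.0371/(0.139·10.2) = 0.02617 K/W
  R_beech = L/(kA) = 0.0110/(0.167·10.2) = 0.006458 K/W
  R_plywood = L/(kA) = 0.0359/(0.112·10.2) = 0.03143 K/W
ΣR = 0.02617 + 0.006458 + 0.03143 = 0.06406 K/W
Q = ΔT/ΣR = (21.4 °C − 4.03 °C)/0.06406 = 271 W

Q = 271 W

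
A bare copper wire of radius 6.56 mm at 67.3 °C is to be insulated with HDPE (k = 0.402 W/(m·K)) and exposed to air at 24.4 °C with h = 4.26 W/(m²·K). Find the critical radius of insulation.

r_cr = 9.44 cm

For a cylinder, r_cr = k_ins/h = 0.402/4.26 = 0.0944 m = 9.44 cm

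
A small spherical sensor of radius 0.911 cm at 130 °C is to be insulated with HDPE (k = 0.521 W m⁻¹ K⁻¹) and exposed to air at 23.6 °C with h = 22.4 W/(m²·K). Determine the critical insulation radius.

r_cr = 4.65 cm

For a sphere, r_cr = 2k_ins/h = 2·0.521/22.4 = 0.0465 m = 4.65 cm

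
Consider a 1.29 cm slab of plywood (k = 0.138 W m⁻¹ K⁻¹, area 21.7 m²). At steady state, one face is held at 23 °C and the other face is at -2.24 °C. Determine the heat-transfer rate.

Q = 5860 W

Q = kA·ΔT/L = 0.138 × 21.7 × |23 °C − -2.24 °C| / 0.0129 = 5860 W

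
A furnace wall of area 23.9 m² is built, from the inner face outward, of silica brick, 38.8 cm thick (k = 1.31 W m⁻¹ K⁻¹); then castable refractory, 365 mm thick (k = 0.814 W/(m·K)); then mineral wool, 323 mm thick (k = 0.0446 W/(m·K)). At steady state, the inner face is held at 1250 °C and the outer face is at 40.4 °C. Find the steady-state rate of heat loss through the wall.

Resistance network (inner→outer):
  R_silica brick = L/(kA) = 0.388/(1.31·23.9) = 0.01239 K/W
  R_castable refractory = L/(kA) = 0.365/(0.814·23.9) = 0.01876 K/W
  R_mineral wool = L/(kA) = 0.323/(0.0446·23.9) = 0.3030 K/W
ΣR = 0.01239 + 0.01876 + 0.3030 = 0.3342 K/W
Q = ΔT/ΣR = (1250 °C − 40.4 °C)/0.3342 = 3620 W

Q = 3620 W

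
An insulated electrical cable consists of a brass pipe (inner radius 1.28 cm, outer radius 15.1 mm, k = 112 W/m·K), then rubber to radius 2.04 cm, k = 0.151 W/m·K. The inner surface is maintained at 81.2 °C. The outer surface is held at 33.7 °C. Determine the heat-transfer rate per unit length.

Q' = 150 W/m

Treat each layer as a resistance in series:
  R'_brass = ln(0.0151/0.0128)/(2πk) = 0.1652/(2π·112) = 2.348×10^-4 m·K/W
  R'_rubber = ln(0.0204/0.0151)/(2πk) = 0.3008/(2π·0.151) = 0.3171 m·K/W
ΣR = 2.348×10^-4 + 0.3171 = 0.3173 m·K/W
Q' = ΔT/ΣR = (81.2 °C − 33.7 °C)/0.3173 = 150 W/m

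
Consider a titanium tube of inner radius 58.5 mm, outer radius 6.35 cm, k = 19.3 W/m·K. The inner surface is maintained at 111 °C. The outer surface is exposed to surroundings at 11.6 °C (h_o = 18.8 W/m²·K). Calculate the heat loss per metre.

Q' = 742 W/m

Treat each layer as a resistance in series:
  R'_titanium = ln(0.0635/0.0585)/(2πk) = 0.08201/(2π·19.3) = 6.763×10^-4 m·K/W
  R'_conv,out = 1/(2πr h) = 1/(2π·0.0635·18.8) = 0.1333 m·K/W
ΣR = 6.763×10^-4 + 0.1333 = 0.1340 m·K/W
Q' = ΔT/ΣR = (111 °C − 11.6 °C)/0.1340 = 742 W/m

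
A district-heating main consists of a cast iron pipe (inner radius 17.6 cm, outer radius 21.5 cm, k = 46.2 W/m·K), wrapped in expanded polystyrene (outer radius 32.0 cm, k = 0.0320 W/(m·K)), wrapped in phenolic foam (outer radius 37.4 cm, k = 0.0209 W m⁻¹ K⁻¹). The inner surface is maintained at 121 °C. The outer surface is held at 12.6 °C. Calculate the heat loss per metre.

Q' = 34.2 W/m

Series thermal resistances, inner to outer:
  R'_cast iron = ln(0.215/0.176)/(2πk) = 0.2002/(2π·46.2) = 6.895×10^-4 m·K/W
  R'_expanded polystyrene = ln(0.320/0.215)/(2πk) = 0.3977/(2π·0.0320) = 1.978 m·K/W
  R'_phenolic foam = ln(0.374/0.320)/(2πk) = 0.1559/(2π·0.0209) = 1.187 m·K/W
ΣR = 6.895×10^-4 + 1.978 + 1.187 = 3.166 m·K/W
Q' = ΔT/ΣR = (121 °C − 12.6 °C)/3.166 = 34.2 W/m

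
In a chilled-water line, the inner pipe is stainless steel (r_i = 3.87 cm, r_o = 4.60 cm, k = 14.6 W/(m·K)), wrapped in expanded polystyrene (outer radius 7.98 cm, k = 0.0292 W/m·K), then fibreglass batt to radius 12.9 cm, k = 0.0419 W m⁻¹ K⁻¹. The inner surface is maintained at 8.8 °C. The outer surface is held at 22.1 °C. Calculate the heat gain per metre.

Q' = 2.75 W/m

Series thermal resistances, inner to outer:
  R'_stainless steel = ln(0.0460/0.0387)/(2πk) = 0.1728/(2π·14.6) = 0.001884 m·K/W
  R'_expanded polystyrene = ln(0.0798/0.0460)/(2πk) = 0.5509/(2π·0.0292) = 3.003 m·K/W
  R'_fibreglass batt = ln(0.129/0.0798)/(2πk) = 0.4803/(2π·0.0419) = 1.824 m·K/W
ΣR = 0.001884 + 3.003 + 1.824 = 4.829 m·K/W
Q' = ΔT/ΣR = (8.8 °C − 22.1 °C)/4.829 = -2.75 W/m
(Negative Q' ⇒ heat flows inward; heat gain = 2.75 W/m.)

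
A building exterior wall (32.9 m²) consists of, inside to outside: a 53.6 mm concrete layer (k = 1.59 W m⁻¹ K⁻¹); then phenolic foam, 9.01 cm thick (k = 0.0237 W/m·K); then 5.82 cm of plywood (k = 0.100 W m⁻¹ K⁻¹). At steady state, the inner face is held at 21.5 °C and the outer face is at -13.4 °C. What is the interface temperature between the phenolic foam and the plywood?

T = -8.80 °C

Treat each layer as a resistance in series:
  R_concrete = L/(kA) = 0.0536/(1.59·32.9) = 0.001025 K/W
  R_phenolic foam = L/(kA) = 0.0901/(0.0237·32.9) = 0.1156 K/W
  R_plywood = L/(kA) = 0.0582/(0.100·32.9) = 0.01769 K/W
ΣR = 0.001025 + 0.1156 + 0.01769 = 0.1343 K/W
Q = ΔT/ΣR = (21.5 °C − -13.4 °C)/0.1343 = 259.9 W
From the inner boundary to the phenolic foam/plywood interface, ΣR_partial = 0.1166 K/W.
T_interface = T_in − Q·ΣR_partial = 21.5 °C − (259.9)(0.1166) = -8.80 °C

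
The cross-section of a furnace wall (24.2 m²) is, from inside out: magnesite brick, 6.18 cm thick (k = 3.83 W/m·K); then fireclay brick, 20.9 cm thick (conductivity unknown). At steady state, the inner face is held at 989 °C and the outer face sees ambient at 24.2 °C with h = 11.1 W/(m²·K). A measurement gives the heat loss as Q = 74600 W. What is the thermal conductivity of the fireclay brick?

ΣR = ΔT/Q = |989 − 24.2|/74600 = 0.01293 K/W
Known resistances:
  R_magnesite brick = L/(kA) = 0.0618/(3.83·24.2) = 6.668×10^-4 K/W
  R_conv,out = 1/(hA) = 1/(11.1·24.2) = 0.003723 K/W
R_fireclay brick = ΣR − ΣR_known = 0.01293 − 0.004390 = 0.008540 K/W
L/(kA) = 0.008540 ⇒ k = 0.209/(0.008540·24.2) = 1.01 W/m·K

k = 1.01 W/m·K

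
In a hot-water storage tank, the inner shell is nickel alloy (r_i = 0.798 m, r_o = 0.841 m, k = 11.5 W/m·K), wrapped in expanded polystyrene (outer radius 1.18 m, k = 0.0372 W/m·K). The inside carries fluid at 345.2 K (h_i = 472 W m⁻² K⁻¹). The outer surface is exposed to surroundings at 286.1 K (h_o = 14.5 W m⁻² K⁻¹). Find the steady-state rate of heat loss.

Treat each layer as a resistance in series:
  R_conv,in = 1/(4πr²h) = 1/(4π·0.798²·472) = 2.648×10^-4 K/W
  R_nickel alloy = (1/0.798 − 1/0.841)/(4πk) = 0.06407/(4π·11.5) = 4.434×10^-4 K/W
  R_expanded polystyrene = (1/0.841 − 1/1.18)/(4πk) = 0.3416/(4π·0.0372) = 0.7308 K/W
  R_conv,out = 1/(4πr²h) = 1/(4π·1.18²·14.5) = 0.003941 K/W
ΣR = 2.648×10^-4 + 4.434×10^-4 + 0.7308 + 0.003941 = 0.7354 K/W
Q = ΔT/ΣR = (345.2 K − 286.1 K)/0.7354 = 80.4 W

Q = 80.4 W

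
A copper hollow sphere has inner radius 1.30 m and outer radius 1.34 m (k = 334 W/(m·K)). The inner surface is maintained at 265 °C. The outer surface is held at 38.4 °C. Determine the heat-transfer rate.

Q = 4πk·ΔT/(1/r₁ − 1/r₂) = 4π × 334 × 226.6 / (1/1.30 − 1/1.34) = 4.14×10^7 W

Q = 41400 kW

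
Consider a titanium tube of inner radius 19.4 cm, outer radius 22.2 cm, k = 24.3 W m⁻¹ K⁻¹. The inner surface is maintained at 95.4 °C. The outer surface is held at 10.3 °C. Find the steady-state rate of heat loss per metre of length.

Q' = 2πk·ΔT/ln(r₂/r₁) = 2π × 24.3 × 85.1 / ln(0.222/0.194) = 96400 W/m

Q' = 96.4 kW/m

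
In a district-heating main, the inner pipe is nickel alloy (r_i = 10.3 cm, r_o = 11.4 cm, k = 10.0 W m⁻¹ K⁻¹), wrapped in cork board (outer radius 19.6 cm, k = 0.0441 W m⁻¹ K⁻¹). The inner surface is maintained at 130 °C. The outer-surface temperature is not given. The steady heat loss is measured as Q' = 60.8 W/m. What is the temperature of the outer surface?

Series resistances:
  R'_nickel alloy = ln(0.114/0.103)/(2πk) = 0.1015/(2π·10.0) = 0.001615 m·K/W
  R'_cork board = ln(0.196/0.114)/(2πk) = 0.5419/(2π·0.0441) = 1.956 m·K/W
ΣR = 1.957 m·K/W
ΔT = Q'·ΣR = 60.8 × 1.957 = 119.0 K
Heat flows outward, so T_out = T_in − ΔT = 130 − 119.0 = 11.0 °C

T_out = 11.0 °C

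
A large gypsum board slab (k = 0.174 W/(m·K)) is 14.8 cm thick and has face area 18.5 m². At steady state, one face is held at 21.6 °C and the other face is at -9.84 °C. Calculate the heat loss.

Q = kA·ΔT/L = 0.174 × 18.5 × |21.6 °C − -9.84 °C| / 0.148 = 684 W

Q = 684 W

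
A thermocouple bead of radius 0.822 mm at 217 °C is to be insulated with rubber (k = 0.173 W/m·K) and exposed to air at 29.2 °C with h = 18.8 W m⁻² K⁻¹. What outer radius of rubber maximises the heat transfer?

For a sphere, r_cr = 2k_ins/h = 2·0.173/18.8 = 0.0184 m = 1.84 cm

r_cr = 1.84 cm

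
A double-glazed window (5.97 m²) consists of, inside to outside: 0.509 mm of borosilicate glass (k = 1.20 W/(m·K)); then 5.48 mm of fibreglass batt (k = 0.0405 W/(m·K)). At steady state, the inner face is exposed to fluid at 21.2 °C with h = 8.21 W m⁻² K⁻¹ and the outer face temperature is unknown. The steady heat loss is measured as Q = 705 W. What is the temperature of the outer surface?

T_out = -9.21 °C

Sum the resistances:
  R_conv,in = 1/(hA) = 1/(8.21·5.97) = 0.02040 K/W
  R_borosilicate glass = L/(kA) = 5.09×10^-4/(1.20·5.97) = 7.105×10^-5 K/W
  R_fibreglass batt = L/(kA) = 0.00548/(0.0405·5.97) = 0.02266 K/W
ΣR = 0.04314 K/W
ΔT = Q·ΣR = 705 × 0.04314 = 30.41 K
Heat flows outward, so T_out = T_in − ΔT = 21.2 − 30.41 = -9.21 °C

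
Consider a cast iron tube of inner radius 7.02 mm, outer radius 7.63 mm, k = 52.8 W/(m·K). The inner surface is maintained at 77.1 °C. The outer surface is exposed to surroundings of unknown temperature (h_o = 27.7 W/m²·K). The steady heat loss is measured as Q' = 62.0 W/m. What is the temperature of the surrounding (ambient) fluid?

Series resistances:
  R'_cast iron = ln(0.00763/0.00702)/(2πk) = 0.08332/(2π·52.8) = 2.512×10^-4 m·K/W
  R'_conv,out = 1/(2πr h) = 1/(2π·0.00763·27.7) = 0.7530 m·K/W
ΣR = 0.7533 m·K/W
ΔT = Q'·ΣR = 62.0 × 0.7533 = 46.70 K
Heat flows outward, so T_out = T_in − ΔT = 77.1 − 46.70 = 30.4 °C

T_out = 30.4 °C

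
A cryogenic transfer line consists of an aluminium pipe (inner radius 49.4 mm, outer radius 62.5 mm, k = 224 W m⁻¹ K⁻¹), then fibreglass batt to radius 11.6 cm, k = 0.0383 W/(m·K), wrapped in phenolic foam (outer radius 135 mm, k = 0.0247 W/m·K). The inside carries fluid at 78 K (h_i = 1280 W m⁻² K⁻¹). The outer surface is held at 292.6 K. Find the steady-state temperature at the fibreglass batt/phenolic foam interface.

T = 233.5 K

Resistance network (inner→outer):
  R'_conv,in = 1/(2πr h) = 1/(2π·0.0494·1280) = 0.002517 m·K/W
  R'_aluminium = ln(0.0625/0.0494)/(2πk) = 0.2352/(2π·224) = 1.671×10^-4 m·K/W
  R'_fibreglass batt = ln(0.116/0.0625)/(2πk) = 0.6184/(2π·0.0383) = 2.570 m·K/W
  R'_phenolic foam = ln(0.135/0.116)/(2πk) = 0.1517/(2π·0.0247) = 0.9774 m·K/W
ΣR = 0.002517 + 1.671×10^-4 + 2.570 + 0.9774 = 3.550 m·K/W
Q' = ΔT/ΣR = (78 K − 292.6 K)/3.550 = -60.45 W/m
From the inner boundary to the fibreglass batt/phenolic foam interface, ΣR_partial = 2.573 m·K/W.
T_interface = T_in − Q'·ΣR_partial = 78 K − (-60.45)(2.573) = 233.5 K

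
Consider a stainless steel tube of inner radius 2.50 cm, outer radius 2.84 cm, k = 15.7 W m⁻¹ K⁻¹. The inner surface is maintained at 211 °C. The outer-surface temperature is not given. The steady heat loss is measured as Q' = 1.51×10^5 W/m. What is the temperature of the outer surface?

Sum the resistances:
  R'_stainless steel = ln(0.0284/0.0250)/(2πk) = 0.1275/(2π·15.7) = 0.001293 m·K/W
ΣR = 0.001293 m·K/W
ΔT = Q'·ΣR = 1.51×10^5 × 0.001293 = 195.2 K
Heat flows outward, so T_out = T_in − ΔT = 211 − 195.2 = 15.8 °C

T_out = 15.8 °C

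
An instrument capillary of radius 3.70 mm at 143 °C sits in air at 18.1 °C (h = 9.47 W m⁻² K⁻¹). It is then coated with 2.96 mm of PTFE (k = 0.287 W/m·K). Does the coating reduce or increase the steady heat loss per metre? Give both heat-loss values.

Critical radius for a cylinder: r_cr = k/h = 0.0303 m = 3.03 cm.
Outer radius after coating: r₂ = 0.00370 + 0.00296 = 0.00666 m.
Since r₁ < r_cr and r₂ ≤ r_cr, the coating moves toward the maximum at r_cr — heat loss rises.
Bare: R = 1/(2πr₁h) = 4.542 m·K/W; Q = 124.9/4.542 = 27.5 W/m.
Coated: R = R_cond + R_conv = 2.849 m·K/W; Q = 124.9/2.849 = 43.8 W/m.

increases: 27.5 → 43.8 W/m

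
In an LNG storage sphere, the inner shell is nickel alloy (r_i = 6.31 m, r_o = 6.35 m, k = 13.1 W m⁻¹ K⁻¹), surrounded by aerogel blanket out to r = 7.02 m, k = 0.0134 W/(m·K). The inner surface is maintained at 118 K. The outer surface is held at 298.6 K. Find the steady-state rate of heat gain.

Series thermal resistances, inner to outer:
  R_nickel alloy = (1/6.31 − 1/6.35)/(4πk) = 9.983×10^-4/(4π·13.1) = 6.064×10^-6 K/W
  R_aerogel blanket = (1/6.35 − 1/7.02)/(4πk) = 0.01503/(4π·0.0134) = 0.08926 K/W
ΣR = 6.064×10^-6 + 0.08926 = 0.08927 K/W
Q = ΔT/ΣR = (118 K − 298.6 K)/0.08927 = -2020 W
(Negative Q ⇒ heat flows inward; heat gain = 2020 W.)

Q = 2020 W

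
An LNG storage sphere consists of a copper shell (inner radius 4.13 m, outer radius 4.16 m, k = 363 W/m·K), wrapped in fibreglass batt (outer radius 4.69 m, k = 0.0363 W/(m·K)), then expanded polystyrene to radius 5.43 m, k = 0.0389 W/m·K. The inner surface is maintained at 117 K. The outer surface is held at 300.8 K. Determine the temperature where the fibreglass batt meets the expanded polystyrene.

T = 209.0 K

Treat each layer as a resistance in series:
  R_copper = (1/4.13 − 1/4.16)/(4πk) = 0.001746/(4π·363) = 3.828×10^-7 K/W
  R_fibreglass batt = (1/4.16 − 1/4.69)/(4πk) = 0.02716/(4π·0.0363) = 0.05955 K/W
  R_expanded polystyrene = (1/4.69 − 1/5.43)/(4πk) = 0.02906/(4π·0.0389) = 0.05944 K/W
ΣR = 3.828×10^-7 + 0.05955 + 0.05944 = 0.1190 K/W
Q = ΔT/ΣR = (117 K − 300.8 K)/0.1190 = -1545 W
From the inner boundary to the fibreglass batt/expanded polystyrene interface, ΣR_partial = 0.05955 K/W.
T_interface = T_in − Q·ΣR_partial = 117 K − (-1545)(0.05955) = 209.0 K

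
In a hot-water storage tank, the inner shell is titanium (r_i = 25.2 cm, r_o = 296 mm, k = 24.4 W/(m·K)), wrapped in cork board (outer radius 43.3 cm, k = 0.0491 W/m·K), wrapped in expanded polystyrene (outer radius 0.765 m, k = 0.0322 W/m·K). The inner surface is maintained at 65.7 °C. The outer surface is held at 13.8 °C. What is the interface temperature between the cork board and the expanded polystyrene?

Treat each layer as a resistance in series:
  R_titanium = (1/0.252 − 1/0.296)/(4πk) = 0.5899/(4π·24.4) = 0.001924 K/W
  R_cork board = (1/0.296 − 1/0.433)/(4πk) = 1.069/(4π·0.0491) = 1.732 K/W
  R_expanded polystyrene = (1/0.433 − 1/0.765)/(4πk) = 1.002/(4π·0.0322) = 2.477 K/W
ΣR = 0.001924 + 1.732 + 2.477 = 4.211 K/W
Q = ΔT/ΣR = (65.7 °C − 13.8 °C)/4.211 = 12.32 W
From the inner boundary to the cork board/expanded polystyrene interface, ΣR_partial = 1.734 K/W.
T_interface = T_in − Q·ΣR_partial = 65.7 °C − (12.32)(1.734) = 44.3 °C

T = 44.3 °C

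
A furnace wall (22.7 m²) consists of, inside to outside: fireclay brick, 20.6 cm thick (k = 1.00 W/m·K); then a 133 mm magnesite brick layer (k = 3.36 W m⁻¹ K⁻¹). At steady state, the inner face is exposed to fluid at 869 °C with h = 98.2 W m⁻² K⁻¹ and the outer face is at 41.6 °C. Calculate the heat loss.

Q = 73400 W

Treat each layer as a resistance in series:
  R_conv,in = 1/(hA) = 1/(98.2·22.7) = 4.486×10^-4 K/W
  R_fireclay brick = L/(kA) = 0.206/(1.00·22.7) = 0.009075 K/W
  R_magnesite brick = L/(kA) = 0.133/(3.36·22.7) = 0.001744 K/W
ΣR = 4.486×10^-4 + 0.009075 + 0.001744 = 0.01127 K/W
Q = ΔT/ΣR = (869 °C − 41.6 °C)/0.01127 = 73400 W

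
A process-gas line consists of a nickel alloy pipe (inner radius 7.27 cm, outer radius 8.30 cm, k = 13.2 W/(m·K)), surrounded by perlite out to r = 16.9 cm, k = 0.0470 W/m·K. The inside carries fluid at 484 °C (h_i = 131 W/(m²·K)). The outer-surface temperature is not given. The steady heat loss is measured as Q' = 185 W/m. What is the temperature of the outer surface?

Series resistances:
  R'_conv,in = 1/(2πr h) = 1/(2π·0.0727·131) = 0.01671 m·K/W
  R'_nickel alloy = ln(0.0830/0.0727)/(2πk) = 0.1325/(2π·13.2) = 0.001598 m·K/W
  R'_perlite = ln(0.169/0.0830)/(2πk) = 0.7111/(2π·0.0470) = 2.408 m·K/W
ΣR = 2.426 m·K/W
ΔT = Q'·ΣR = 185 × 2.426 = 448.8 K
Heat flows outward, so T_out = T_in − ΔT = 484 − 448.8 = 35.2 °C

T_out = 35.2 °C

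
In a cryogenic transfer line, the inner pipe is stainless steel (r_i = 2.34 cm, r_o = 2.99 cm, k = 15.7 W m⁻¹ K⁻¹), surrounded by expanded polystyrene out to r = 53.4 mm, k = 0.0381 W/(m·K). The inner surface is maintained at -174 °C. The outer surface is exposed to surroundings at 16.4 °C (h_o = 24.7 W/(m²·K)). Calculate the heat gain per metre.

Treat each layer as a resistance in series:
  R'_stainless steel = ln(0.0299/0.0234)/(2πk) = 0.2451/(2π·15.7) = 0.002485 m·K/W
  R'_expanded polystyrene = ln(0.0534/0.0299)/(2πk) = 0.5800/(2π·0.0381) = 2.423 m·K/W
  R'_conv,out = 1/(2πr h) = 1/(2π·0.0534·24.7) = 0.1207 m·K/W
ΣR = 0.002485 + 2.423 + 0.1207 = 2.546 m·K/W
Q' = ΔT/ΣR = (-174 °C − 16.4 °C)/2.546 = -74.8 W/m
(Negative Q' ⇒ heat flows inward; heat gain = 74.8 W/m.)

Q' = 74.8 W/m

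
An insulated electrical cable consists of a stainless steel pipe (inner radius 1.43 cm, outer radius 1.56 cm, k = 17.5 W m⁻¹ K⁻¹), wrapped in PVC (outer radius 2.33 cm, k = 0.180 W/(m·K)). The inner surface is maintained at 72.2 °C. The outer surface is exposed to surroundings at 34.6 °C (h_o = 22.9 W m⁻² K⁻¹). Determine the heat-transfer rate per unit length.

Resistance network (inner→outer):
  R'_stainless steel = ln(0.0156/0.0143)/(2πk) = 0.08701/(2π·17.5) = 7.913×10^-4 m·K/W
  R'_PVC = ln(0.0233/0.0156)/(2πk) = 0.4012/(2π·0.180) = 0.3547 m·K/W
  R'_conv,out = 1/(2πr h) = 1/(2π·0.0233·22.9) = 0.2983 m·K/W
ΣR = 7.913×10^-4 + 0.3547 + 0.2983 = 0.6538 m·K/W
Q' = ΔT/ΣR = (72.2 °C − 34.6 °C)/0.6538 = 57.5 W/m

Q' = 57.5 W/m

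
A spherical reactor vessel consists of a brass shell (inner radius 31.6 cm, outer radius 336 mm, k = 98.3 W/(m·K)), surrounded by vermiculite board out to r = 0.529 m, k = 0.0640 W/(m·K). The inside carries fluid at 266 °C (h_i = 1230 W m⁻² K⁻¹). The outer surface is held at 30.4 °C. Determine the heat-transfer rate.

Q = 174 W

Treat each layer as a resistance in series:
  R_conv,in = 1/(4πr²h) = 1/(4π·0.316²·1230) = 6.479×10^-4 K/W
  R_brass = (1/0.316 − 1/0.336)/(4πk) = 0.1884/(4π·98.3) = 1.525×10^-4 K/W
  R_vermiculite board = (1/0.336 − 1/0.529)/(4πk) = 1.086/(4π·0.0640) = 1.350 K/W
ΣR = 6.479×10^-4 + 1.525×10^-4 + 1.350 = 1.351 K/W
Q = ΔT/ΣR = (266 °C − 30.4 °C)/1.351 = 174 W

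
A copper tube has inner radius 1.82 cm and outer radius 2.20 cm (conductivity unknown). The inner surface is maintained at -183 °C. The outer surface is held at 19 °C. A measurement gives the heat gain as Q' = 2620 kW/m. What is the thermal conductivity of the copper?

k = 391 W/m·K

ΣR = ΔT/Q' = |-183 − 19|/2.62×10^6 = 7.710×10^-5 m·K/W
ln(r₂/r₁)/(2πk) = 7.710×10^-5 ⇒ k = 0.1896/(2π·7.710×10^-5) = 391 W/m·K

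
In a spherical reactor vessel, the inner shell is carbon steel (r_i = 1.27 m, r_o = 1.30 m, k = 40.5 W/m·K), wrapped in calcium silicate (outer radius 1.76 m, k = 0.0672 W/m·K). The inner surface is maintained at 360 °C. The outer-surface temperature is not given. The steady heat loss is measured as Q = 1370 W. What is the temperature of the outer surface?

T_out = 33.8 °C

Sum the resistances:
  R_carbon steel = (1/1.27 − 1/1.30)/(4πk) = 0.01817/(4π·40.5) = 3.570×10^-5 K/W
  R_calcium silicate = (1/1.30 − 1/1.76)/(4πk) = 0.2010/(4π·0.0672) = 0.2381 K/W
ΣR = 0.2381 K/W
ΔT = Q·ΣR = 1370 × 0.2381 = 326.2 K
Heat flows outward, so T_out = T_in − ΔT = 360 − 326.2 = 33.8 °C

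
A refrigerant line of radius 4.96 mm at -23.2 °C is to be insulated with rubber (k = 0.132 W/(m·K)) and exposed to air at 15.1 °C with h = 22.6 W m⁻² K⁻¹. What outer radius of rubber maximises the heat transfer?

r_cr = 0.584 cm

For a cylinder, r_cr = k_ins/h = 0.132/22.6 = 0.00584 m = 0.584 cm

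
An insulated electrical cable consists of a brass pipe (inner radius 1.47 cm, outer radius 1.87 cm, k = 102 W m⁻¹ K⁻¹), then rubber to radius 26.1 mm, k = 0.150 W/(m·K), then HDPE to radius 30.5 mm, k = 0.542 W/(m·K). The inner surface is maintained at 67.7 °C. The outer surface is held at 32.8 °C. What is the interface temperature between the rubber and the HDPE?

T = 36.8 °C

Resistance network (inner→outer):
  R'_brass = ln(0.0187/0.0147)/(2πk) = 0.2407/(2π·102) = 3.755×10^-4 m·K/W
  R'_rubber = ln(0.0261/0.0187)/(2πk) = 0.3334/(2π·0.150) = 0.3538 m·K/W
  R'_HDPE = ln(0.0305/0.0261)/(2πk) = 0.1558/(2π·0.542) = 0.04575 m·K/W
ΣR = 3.755×10^-4 + 0.3538 + 0.04575 = 0.3999 m·K/W
Q' = ΔT/ΣR = (67.7 °C − 32.8 °C)/0.3999 = 87.27 W/m
From the inner boundary to the rubber/HDPE interface, ΣR_partial = 0.3542 m·K/W.
T_interface = T_in − Q'·ΣR_partial = 67.7 °C − (87.27)(0.3542) = 36.8 °C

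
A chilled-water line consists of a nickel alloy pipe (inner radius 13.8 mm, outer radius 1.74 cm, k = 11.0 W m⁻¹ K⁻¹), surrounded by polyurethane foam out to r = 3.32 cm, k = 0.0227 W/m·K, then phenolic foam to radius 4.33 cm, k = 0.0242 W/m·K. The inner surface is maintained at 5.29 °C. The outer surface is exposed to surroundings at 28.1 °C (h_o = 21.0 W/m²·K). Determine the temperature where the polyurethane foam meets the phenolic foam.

T = 21.3 °C

Series thermal resistances, inner to outer:
  R'_nickel alloy = ln(0.0174/0.0138)/(2πk) = 0.2318/(2π·11.0) = 0.003354 m·K/W
  R'_polyurethane foam = ln(0.0332/0.0174)/(2πk) = 0.6461/(2π·0.0227) = 4.530 m·K/W
  R'_phenolic foam = ln(0.0433/0.0332)/(2πk) = 0.2656/(2π·0.0242) = 1.747 m·K/W
  R'_conv,out = 1/(2πr h) = 1/(2π·0.0433·21.0) = 0.1750 m·K/W
ΣR = 0.003354 + 4.530 + 1.747 + 0.1750 = 6.455 m·K/W
Q' = ΔT/ΣR = (5.29 °C − 28.1 °C)/6.455 = -3.534 W/m
From the inner boundary to the polyurethane foam/phenolic foam interface, ΣR_partial = 4.533 m·K/W.
T_interface = T_in − Q'·ΣR_partial = 5.29 °C − (-3.534)(4.533) = 21.3 °C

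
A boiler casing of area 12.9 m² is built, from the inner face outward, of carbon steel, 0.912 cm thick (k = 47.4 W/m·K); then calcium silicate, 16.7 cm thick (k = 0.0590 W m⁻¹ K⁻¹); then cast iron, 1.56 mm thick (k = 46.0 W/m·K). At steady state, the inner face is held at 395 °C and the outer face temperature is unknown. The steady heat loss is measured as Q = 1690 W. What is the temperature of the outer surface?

Series resistances:
  R_carbon steel = L/(kA) = 0.00912/(47.4·12.9) = 1.492×10^-5 K/W
  R_calcium silicate = L/(kA) = 0.167/(0.0590·12.9) = 0.2194 K/W
  R_cast iron = L/(kA) = 0.00156/(46.0·12.9) = 2.629×10^-6 K/W
ΣR = 0.2194 K/W
ΔT = Q·ΣR = 1690 × 0.2194 = 370.8 K
Heat flows outward, so T_out = T_in − ΔT = 395 − 370.8 = 24.2 °C

T_out = 24.2 °C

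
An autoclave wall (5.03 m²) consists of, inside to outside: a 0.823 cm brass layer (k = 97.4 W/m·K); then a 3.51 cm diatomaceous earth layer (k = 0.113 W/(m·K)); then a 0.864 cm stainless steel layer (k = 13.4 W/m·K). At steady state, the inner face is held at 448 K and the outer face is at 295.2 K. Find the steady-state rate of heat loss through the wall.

Series thermal resistances, inner to outer:
  R_brass = L/(kA) = 0.00823/(97.4·5.03) = 1.680×10^-5 K/W
  R_diatomaceous earth = L/(kA) = 0.0351/(0.113·5.03) = 0.06175 K/W
  R_stainless steel = L/(kA) = 0.00864/(13.4·5.03) = 1.282×10^-4 K/W
ΣR = 1.680×10^-5 + 0.06175 + 1.282×10^-4 = 0.06189 K/W
Q = ΔT/ΣR = (448 K − 295.2 K)/0.06189 = 2470 W

Q = 2470 W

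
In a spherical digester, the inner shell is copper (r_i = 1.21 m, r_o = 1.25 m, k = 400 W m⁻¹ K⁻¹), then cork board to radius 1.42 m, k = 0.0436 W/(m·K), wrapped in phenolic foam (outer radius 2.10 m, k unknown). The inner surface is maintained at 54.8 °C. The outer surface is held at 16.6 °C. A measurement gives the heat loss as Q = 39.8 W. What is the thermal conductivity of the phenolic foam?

ΣR = ΔT/Q = |54.8 − 16.6|/39.8 = 0.9598 K/W
Known resistances:
  R_copper = (1/1.21 − 1/1.25)/(4πk) = 0.02645/(4π·400) = 5.261×10^-6 K/W
  R_cork board = (1/1.25 − 1/1.42)/(4πk) = 0.09577/(4π·0.0436) = 0.1748 K/W
R_phenolic foam = ΣR − ΣR_known = 0.9598 − 0.1748 = 0.7850 K/W
(1/r₁−1/r₂)/(4πk) = 0.7850 ⇒ k = 0.2280/(4π·0.7850) = 0.0231 W/m·K

k = 0.0231 W/m·K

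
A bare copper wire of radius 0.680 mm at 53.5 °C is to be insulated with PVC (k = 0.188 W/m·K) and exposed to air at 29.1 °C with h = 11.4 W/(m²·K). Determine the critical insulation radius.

For a cylinder, r_cr = k_ins/h = 0.188/11.4 = 0.0165 m = 1.65 cm

r_cr = 1.65 cm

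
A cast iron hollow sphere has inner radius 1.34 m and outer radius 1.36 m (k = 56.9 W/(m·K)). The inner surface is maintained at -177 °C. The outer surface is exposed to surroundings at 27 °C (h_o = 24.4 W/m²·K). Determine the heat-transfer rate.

Treat each layer as a resistance in series:
  R_cast iron = (1/1.34 − 1/1.36)/(4πk) = 0.01097/(4π·56.9) = 1.535×10^-5 K/W
  R_conv,out = 1/(4πr²h) = 1/(4π·1.36²·24.4) = 0.001763 K/W
ΣR = 1.535×10^-5 + 0.001763 = 0.001778 K/W
Q = ΔT/ΣR = (-177 °C − 27 °C)/0.001778 = -1.15×10^5 W
(Negative Q ⇒ heat flows inward; heat gain = 1.15×10^5 W.)

Q = 1.15×10^5 W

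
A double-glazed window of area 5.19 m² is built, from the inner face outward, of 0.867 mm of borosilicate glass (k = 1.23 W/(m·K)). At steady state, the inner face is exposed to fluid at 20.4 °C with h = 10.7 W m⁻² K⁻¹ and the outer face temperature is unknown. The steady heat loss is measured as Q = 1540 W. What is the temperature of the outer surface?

Sum the resistances:
  R_conv,in = 1/(hA) = 1/(10.7·5.19) = 0.01801 K/W
  R_borosilicate glass = L/(kA) = 8.67×10^-4/(1.23·5.19) = 1.358×10^-4 K/W
ΣR = 0.01814 K/W
ΔT = Q·ΣR = 1540 × 0.01814 = 27.94 K
Heat flows outward, so T_out = T_in − ΔT = 20.4 − 27.94 = -7.54 °C

T_out = -7.54 °C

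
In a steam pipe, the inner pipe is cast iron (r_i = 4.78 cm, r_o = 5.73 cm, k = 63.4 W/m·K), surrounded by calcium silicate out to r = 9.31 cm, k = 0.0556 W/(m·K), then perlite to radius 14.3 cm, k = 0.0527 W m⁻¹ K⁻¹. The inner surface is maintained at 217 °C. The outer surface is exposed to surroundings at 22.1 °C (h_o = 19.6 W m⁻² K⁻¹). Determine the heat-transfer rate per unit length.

Q' = 71.1 W/m

Resistance network (inner→outer):
  R'_cast iron = ln(0.0573/0.0478)/(2πk) = 0.1813/(2π·63.4) = 4.551×10^-4 m·K/W
  R'_calcium silicate = ln(0.0931/0.0573)/(2πk) = 0.4854/(2π·0.0556) = 1.389 m·K/W
  R'_perlite = ln(0.143/0.0931)/(2πk) = 0.4292/(2π·0.0527) = 1.296 m·K/W
  R'_conv,out = 1/(2πr h) = 1/(2π·0.143·19.6) = 0.05678 m·K/W
ΣR = 4.551×10^-4 + 1.389 + 1.296 + 0.05678 = 2.742 m·K/W
Q' = ΔT/ΣR = (217 °C − 22.1 °C)/2.742 = 71.1 W/m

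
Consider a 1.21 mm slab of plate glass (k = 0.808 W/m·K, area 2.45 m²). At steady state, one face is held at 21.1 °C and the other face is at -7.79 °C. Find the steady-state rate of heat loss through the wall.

Q = 47.3 kW

Q = kA·ΔT/L = 0.808 × 2.45 × |21.1 °C − -7.79 °C| / 0.00121 = 47300 W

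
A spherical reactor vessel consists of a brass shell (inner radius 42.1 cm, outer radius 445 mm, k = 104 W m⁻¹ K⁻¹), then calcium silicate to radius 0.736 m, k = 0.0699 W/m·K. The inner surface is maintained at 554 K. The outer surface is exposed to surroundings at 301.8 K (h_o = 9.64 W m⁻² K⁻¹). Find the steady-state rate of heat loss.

Q = 246 W

Treat each layer as a resistance in series:
  R_brass = (1/0.421 − 1/0.445)/(4πk) = 0.1281/(4π·104) = 9.802×10^-5 K/W
  R_calcium silicate = (1/0.445 − 1/0.736)/(4πk) = 0.8885/(4π·0.0699) = 1.012 K/W
  R_conv,out = 1/(4πr²h) = 1/(4π·0.736²·9.64) = 0.01524 K/W
ΣR = 9.802×10^-5 + 1.012 + 0.01524 = 1.027 K/W
Q = ΔT/ΣR = (554 K − 301.8 K)/1.027 = 246 W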